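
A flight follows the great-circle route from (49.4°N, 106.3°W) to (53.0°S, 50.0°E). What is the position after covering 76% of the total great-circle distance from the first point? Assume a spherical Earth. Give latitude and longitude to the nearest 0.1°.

From cos δ = sin φ₁ sin φ₂ + cos φ₁ cos φ₂ cos Δλ, the central angle is δ ≈ 2.876 rad (164.8°).
Interpolate at f = 0.76 with slerp weights a = sin((1−f)δ)/sin δ ≈ 2.428, b = sin(fδ)/sin δ ≈ 3.114.
p = a·p₁ + b·p₂ ≈ (0.761, -0.081, -0.643); φ = arcsin(p_z) ≈ -40.05°, λ = atan2(p_y, p_x) ≈ -6.07°.

≈ (40.1°S, 6.1°W)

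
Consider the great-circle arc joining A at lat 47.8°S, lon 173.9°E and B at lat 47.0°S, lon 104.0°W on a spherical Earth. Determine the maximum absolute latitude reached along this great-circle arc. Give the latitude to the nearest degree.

≈ 55°S

The great circle lies in the plane with unit normal n̂ = (p₁ × p₂)/|p₁ × p₂|.
Here n̂_z ≈ +0.570; the vertex latitude is φ_max = arccos|n̂_z| ≈ 55.3°.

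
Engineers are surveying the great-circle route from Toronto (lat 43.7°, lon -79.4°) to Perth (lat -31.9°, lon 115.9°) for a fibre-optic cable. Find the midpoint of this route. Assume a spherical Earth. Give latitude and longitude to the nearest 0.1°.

Write both endpoints as unit vectors p₁, p₂ with components (cos φ cos λ, cos φ sin λ, sin φ).
The central angle between the endpoints is δ = arccos(p₁·p₂) ≈ 2.848 rad (163.2°).
Interpolate at f = 1/2 with slerp weights a = sin((1−f)δ)/sin δ ≈ 3.414, b = sin(fδ)/sin δ ≈ 3.414.
p = a·p₁ + b·p₂ ≈ (-0.812, 0.181, 0.555); φ = arcsin(p_z) ≈ 33.69°, λ = atan2(p_y, p_x) ≈ 167.42°.

≈ lat 33.7°, lon 167.4°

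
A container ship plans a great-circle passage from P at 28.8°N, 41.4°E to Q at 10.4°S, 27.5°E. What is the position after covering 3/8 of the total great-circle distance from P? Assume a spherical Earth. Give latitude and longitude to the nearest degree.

≈ 14°N, 36°E

Write both endpoints as unit vectors p₁, p₂ with components (cos φ cos λ, cos φ sin λ, sin φ).
The central angle between the endpoints is δ = arccos(p₁·p₂) ≈ 0.723 rad (41.4°).
Interpolate at f = 3/8 with slerp weights a = sin((1−f)δ)/sin δ ≈ 0.660, b = sin(fδ)/sin δ ≈ 0.405.
p = a·p₁ + b·p₂ ≈ (0.787, 0.566, 0.245); φ = arcsin(p_z) ≈ 14.17°, λ = atan2(p_y, p_x) ≈ 35.74°.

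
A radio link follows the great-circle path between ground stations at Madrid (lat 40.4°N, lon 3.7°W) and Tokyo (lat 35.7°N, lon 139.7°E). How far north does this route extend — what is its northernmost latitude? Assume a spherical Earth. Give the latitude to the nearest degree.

≈ 68°N

The great circle lies in the plane with unit normal n̂ = (p₁ × p₂)/|p₁ × p₂|.
Here n̂_z ≈ +0.371; the vertex latitude is φ_max = arccos|n̂_z| ≈ 68.2°.
Check via Clairaut: cos φ_max = |cos φ₁| · sin C = cos(40.4°)·sin(29.2°) ≈ 0.371, again giving ≈ 68.2°.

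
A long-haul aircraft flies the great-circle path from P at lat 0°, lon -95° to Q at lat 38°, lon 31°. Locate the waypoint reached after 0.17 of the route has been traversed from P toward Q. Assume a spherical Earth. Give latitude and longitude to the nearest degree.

Write both endpoints as unit vectors p₁, p₂ with components (cos φ cos λ, cos φ sin λ, sin φ).
The central angle between the endpoints is δ = arccos(p₁·p₂) ≈ 2.052 rad (117.6°).
Interpolate at f = 0.17 with slerp weights a = sin((1−f)δ)/sin δ ≈ 1.118, b = sin(fδ)/sin δ ≈ 0.386.
p = a·p₁ + b·p₂ ≈ (0.163, -0.958, 0.237); φ = arcsin(p_z) ≈ 13.74°, λ = atan2(p_y, p_x) ≈ -80.34°.

≈ lat 14°, lon -80°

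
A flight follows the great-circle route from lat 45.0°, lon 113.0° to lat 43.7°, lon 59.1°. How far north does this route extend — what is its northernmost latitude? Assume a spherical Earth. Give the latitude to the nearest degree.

≈ 48°

The great circle lies in the plane with unit normal n̂ = (p₁ × p₂)/|p₁ × p₂|.
Here n̂_z ≈ -0.673; the vertex latitude is φ_max = arccos|n̂_z| ≈ 47.7°.
Check via Clairaut: cos φ_max = |cos φ₁| · sin C = cos(45.0°)·sin(72.2°) ≈ 0.673, again giving ≈ 47.7°.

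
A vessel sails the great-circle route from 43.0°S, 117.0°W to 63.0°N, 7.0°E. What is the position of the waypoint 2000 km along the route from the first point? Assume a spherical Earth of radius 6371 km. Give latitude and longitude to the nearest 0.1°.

From cos δ = sin φ₁ sin φ₂ + cos φ₁ cos φ₂ cos Δλ, the central angle is δ ≈ 2.487 rad (142.5°). The total great-circle distance is δ·R ≈ 2.487 × 6371 ≈ 15845 km, so the target fraction is f = 2000/15845 ≈ 0.126.
Interpolate at f ≈ 0.126 with slerp weights a = sin((1−f)δ)/sin δ ≈ 1.354, b = sin(fδ)/sin δ ≈ 0.507.
p = a·p₁ + b·p₂ ≈ (-0.221, -0.854, -0.471); φ = arcsin(p_z) ≈ -28.11°, λ = atan2(p_y, p_x) ≈ -104.50°.

≈ 28.1°S, 104.5°W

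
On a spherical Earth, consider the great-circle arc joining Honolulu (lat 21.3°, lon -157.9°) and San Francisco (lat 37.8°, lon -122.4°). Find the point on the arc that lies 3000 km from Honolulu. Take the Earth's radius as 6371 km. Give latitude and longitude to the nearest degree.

≈ lat 35°, lon -131°

Convert each endpoint to a unit vector on the sphere (x = cos φ cos λ, y = cos φ sin λ, z = sin φ).
The central angle between the endpoints is δ = arccos(p₁·p₂) ≈ 0.606 rad (34.7°). The total great-circle distance is δ·R ≈ 0.606 × 6371 ≈ 3860 km, so the target fraction is f = 3000/3860 ≈ 0.777.
Interpolate at f ≈ 0.777 with slerp weights a = sin((1−f)δ)/sin δ ≈ 0.236, b = sin(fδ)/sin δ ≈ 0.797.
p = a·p₁ + b·p₂ ≈ (-0.541, -0.614, 0.574); φ = arcsin(p_z) ≈ 35.04°, λ = atan2(p_y, p_x) ≈ -131.39°.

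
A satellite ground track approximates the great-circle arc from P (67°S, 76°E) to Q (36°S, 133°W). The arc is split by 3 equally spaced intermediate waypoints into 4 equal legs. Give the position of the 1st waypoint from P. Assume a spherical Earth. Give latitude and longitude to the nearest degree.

≈ (81°S, 128°E)

The haversine formula gives a central angle δ ≈ 1.303 rad (74.7°) between the endpoints.
Interpolate at f = 1/4 with slerp weights a = sin((1−f)δ)/sin δ ≈ 0.860, b = sin(fδ)/sin δ ≈ 0.332.
p = a·p₁ + b·p₂ ≈ (-0.102, 0.130, -0.986); φ = arcsin(p_z) ≈ -80.52°, λ = atan2(p_y, p_x) ≈ 128.17°.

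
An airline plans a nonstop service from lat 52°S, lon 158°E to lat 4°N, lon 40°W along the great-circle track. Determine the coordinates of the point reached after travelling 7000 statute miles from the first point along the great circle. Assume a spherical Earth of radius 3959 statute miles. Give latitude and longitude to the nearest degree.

Convert each endpoint to a unit vector on the sphere (x = cos φ cos λ, y = cos φ sin λ, z = sin φ).
The central angle between the endpoints is δ = arccos(p₁·p₂) ≈ 2.264 rad (129.7°). The total great-circle distance is δ·R ≈ 2.264 × 3959 ≈ 8964 mi, so the target fraction is f = 7000/8964 ≈ 0.781.
Interpolate at f ≈ 0.781 with slerp weights a = sin((1−f)δ)/sin δ ≈ 0.619, b = sin(fδ)/sin δ ≈ 1.275.
p = a·p₁ + b·p₂ ≈ (0.621, -0.675, -0.399); φ = arcsin(p_z) ≈ -23.49°, λ = atan2(p_y, p_x) ≈ -47.37°.

≈ lat 23°S, lon 47°W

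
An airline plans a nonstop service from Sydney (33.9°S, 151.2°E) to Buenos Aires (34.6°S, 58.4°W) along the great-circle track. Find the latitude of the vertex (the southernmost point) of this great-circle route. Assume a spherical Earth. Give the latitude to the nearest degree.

≈ 69°S

The great circle lies in the plane with unit normal n̂ = (p₁ × p₂)/|p₁ × p₂|.
Here n̂_z ≈ +0.351; the vertex latitude is φ_max = arccos|n̂_z| ≈ 69.4°.
Check via Clairaut: cos φ_max = |cos φ₁| · sin C = cos(33.9°)·sin(155.0°) ≈ 0.351, again giving ≈ 69.4°.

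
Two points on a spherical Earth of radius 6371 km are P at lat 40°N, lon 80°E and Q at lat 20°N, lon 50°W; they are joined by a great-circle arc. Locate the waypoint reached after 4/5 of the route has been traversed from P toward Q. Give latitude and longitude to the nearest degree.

Convert each endpoint to a unit vector on the sphere (x = cos φ cos λ, y = cos φ sin λ, z = sin φ).
The central angle between the endpoints is δ = arccos(p₁·p₂) ≈ 1.816 rad (104.1°).
Interpolate at f = 4/5 with slerp weights a = sin((1−f)δ)/sin δ ≈ 0.366, b = sin(fδ)/sin δ ≈ 1.024.
p = a·p₁ + b·p₂ ≈ (0.667, -0.461, 0.586); φ = arcsin(p_z) ≈ 35.84°, λ = atan2(p_y, p_x) ≈ -34.63°.

≈ lat 36°N, lon 35°W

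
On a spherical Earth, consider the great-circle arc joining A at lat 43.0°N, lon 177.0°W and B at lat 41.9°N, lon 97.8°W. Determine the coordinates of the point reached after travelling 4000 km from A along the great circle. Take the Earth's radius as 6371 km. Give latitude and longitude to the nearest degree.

≈ lat 49°N, lon 125°W

From cos δ = sin φ₁ sin φ₂ + cos φ₁ cos φ₂ cos Δλ, the central angle is δ ≈ 0.979 rad (56.1°). The total great-circle distance is δ·R ≈ 0.979 × 6371 ≈ 6240 km, so the target fraction is f = 4000/6240 ≈ 0.641.
Interpolate at f ≈ 0.641 with slerp weights a = sin((1−f)δ)/sin δ ≈ 0.415, b = sin(fδ)/sin δ ≈ 0.708.
p = a·p₁ + b·p₂ ≈ (-0.374, -0.538, 0.755); φ = arcsin(p_z) ≈ 49.07°, λ = atan2(p_y, p_x) ≈ -124.86°.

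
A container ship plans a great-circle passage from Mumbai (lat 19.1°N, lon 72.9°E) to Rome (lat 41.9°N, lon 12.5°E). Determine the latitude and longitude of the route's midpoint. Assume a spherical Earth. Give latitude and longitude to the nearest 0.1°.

From cos δ = sin φ₁ sin φ₂ + cos φ₁ cos φ₂ cos Δλ, the central angle is δ ≈ 0.969 rad (55.5°).
Interpolate at f = 1/2 with slerp weights a = sin((1−f)δ)/sin δ ≈ 0.565, b = sin(fδ)/sin δ ≈ 0.565.
p = a·p₁ + b·p₂ ≈ (0.568, 0.601, 0.562); φ = arcsin(p_z) ≈ 34.21°, λ = atan2(p_y, p_x) ≈ 46.65°.

≈ lat 34.2°N, lon 46.7°E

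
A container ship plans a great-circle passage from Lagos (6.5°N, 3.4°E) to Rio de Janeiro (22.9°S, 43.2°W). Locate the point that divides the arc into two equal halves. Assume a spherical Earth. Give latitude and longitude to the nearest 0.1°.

Write both endpoints as unit vectors p₁, p₂ with components (cos φ cos λ, cos φ sin λ, sin φ).
The central angle between the endpoints is δ = arccos(p₁·p₂) ≈ 0.946 rad (54.2°).
Interpolate at f = 1/2 with slerp weights a = sin((1−f)δ)/sin δ ≈ 0.562, b = sin(fδ)/sin δ ≈ 0.562.
p = a·p₁ + b·p₂ ≈ (0.934, -0.321, -0.155); φ = arcsin(p_z) ≈ -8.92°, λ = atan2(p_y, p_x) ≈ -18.97°.

≈ 8.9°S, 19.0°W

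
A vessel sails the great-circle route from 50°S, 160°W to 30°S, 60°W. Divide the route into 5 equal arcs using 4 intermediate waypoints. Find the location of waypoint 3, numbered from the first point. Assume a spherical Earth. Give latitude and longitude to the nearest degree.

Convert each endpoint to a unit vector on the sphere (x = cos φ cos λ, y = cos φ sin λ, z = sin φ).
The central angle between the endpoints is δ = arccos(p₁·p₂) ≈ 1.280 rad (73.4°).
Interpolate at f = 3/5 with slerp weights a = sin((1−f)δ)/sin δ ≈ 0.511, b = sin(fδ)/sin δ ≈ 0.725.
p = a·p₁ + b·p₂ ≈ (0.005, -0.656, -0.754); φ = arcsin(p_z) ≈ -48.98°, λ = atan2(p_y, p_x) ≈ -89.56°.

≈ 49°S, 90°W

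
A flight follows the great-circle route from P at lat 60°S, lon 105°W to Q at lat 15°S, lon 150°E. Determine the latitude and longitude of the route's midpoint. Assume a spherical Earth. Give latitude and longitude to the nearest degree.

Write both endpoints as unit vectors p₁, p₂ with components (cos φ cos λ, cos φ sin λ, sin φ).
The central angle between the endpoints is δ = arccos(p₁·p₂) ≈ 1.471 rad (84.3°).
Interpolate at f = 1/2 with slerp weights a = sin((1−f)δ)/sin δ ≈ 0.674, b = sin(fδ)/sin δ ≈ 0.674.
p = a·p₁ + b·p₂ ≈ (-0.651, -0.000, -0.759); φ = arcsin(p_z) ≈ -49.35°, λ = atan2(p_y, p_x) ≈ -180.00°.

≈ lat 49°S, lon 180°E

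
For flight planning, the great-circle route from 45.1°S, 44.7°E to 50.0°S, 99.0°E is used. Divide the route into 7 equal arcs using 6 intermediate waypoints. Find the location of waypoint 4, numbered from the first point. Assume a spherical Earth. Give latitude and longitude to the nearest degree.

≈ 51°S, 75°E

Convert each endpoint to a unit vector on the sphere (x = cos φ cos λ, y = cos φ sin λ, z = sin φ).
The central angle between the endpoints is δ = arccos(p₁·p₂) ≈ 0.631 rad (36.2°).
Interpolate at f = 4/7 with slerp weights a = sin((1−f)δ)/sin δ ≈ 0.453, b = sin(fδ)/sin δ ≈ 0.598.
p = a·p₁ + b·p₂ ≈ (0.167, 0.605, -0.779); φ = arcsin(p_z) ≈ -51.16°, λ = atan2(p_y, p_x) ≈ 74.55°.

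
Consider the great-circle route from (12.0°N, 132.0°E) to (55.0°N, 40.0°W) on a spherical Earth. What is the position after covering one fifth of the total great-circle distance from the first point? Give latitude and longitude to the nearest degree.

≈ (34°N, 130°E)

Convert each endpoint to a unit vector on the sphere (x = cos φ cos λ, y = cos φ sin λ, z = sin φ).
The central angle between the endpoints is δ = arccos(p₁·p₂) ≈ 1.966 rad (112.7°).
Interpolate at f = 1/5 with slerp weights a = sin((1−f)δ)/sin δ ≈ 1.084, b = sin(fδ)/sin δ ≈ 0.415.
p = a·p₁ + b·p₂ ≈ (-0.527, 0.635, 0.565); φ = arcsin(p_z) ≈ 34.43°, λ = atan2(p_y, p_x) ≈ 129.70°.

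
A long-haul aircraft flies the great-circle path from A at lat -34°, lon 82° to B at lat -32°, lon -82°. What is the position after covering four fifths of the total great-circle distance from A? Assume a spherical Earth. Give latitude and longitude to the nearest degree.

Convert each endpoint to a unit vector on the sphere (x = cos φ cos λ, y = cos φ sin λ, z = sin φ).
The central angle between the endpoints is δ = arccos(p₁·p₂) ≈ 1.960 rad (112.3°).
Interpolate at f = 4/5 with slerp weights a = sin((1−f)δ)/sin δ ≈ 0.413, b = sin(fδ)/sin δ ≈ 1.081.
p = a·p₁ + b·p₂ ≈ (0.175, -0.569, -0.804); φ = arcsin(p_z) ≈ -53.48°, λ = atan2(p_y, p_x) ≈ -72.88°.

≈ lat -53°, lon -73°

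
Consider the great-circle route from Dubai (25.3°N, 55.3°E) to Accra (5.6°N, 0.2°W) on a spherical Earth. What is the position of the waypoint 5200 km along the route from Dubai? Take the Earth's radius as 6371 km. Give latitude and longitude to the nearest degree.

From cos δ = sin φ₁ sin φ₂ + cos φ₁ cos φ₂ cos Δλ, the central angle is δ ≈ 0.987 rad (56.5°). The total great-circle distance is δ·R ≈ 0.987 × 6371 ≈ 6287 km, so the target fraction is f = 5200/6287 ≈ 0.827.
Interpolate at f ≈ 0.827 with slerp weights a = sin((1−f)δ)/sin δ ≈ 0.204, b = sin(fδ)/sin δ ≈ 0.873.
p = a·p₁ + b·p₂ ≈ (0.974, 0.148, 0.172); φ = arcsin(p_z) ≈ 9.92°, λ = atan2(p_y, p_x) ≈ 8.66°.

≈ 10°N, 9°E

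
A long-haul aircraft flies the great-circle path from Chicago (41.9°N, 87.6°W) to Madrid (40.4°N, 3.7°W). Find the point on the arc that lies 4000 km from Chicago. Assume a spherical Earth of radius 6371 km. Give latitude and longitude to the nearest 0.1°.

Convert each endpoint to a unit vector on the sphere (x = cos φ cos λ, y = cos φ sin λ, z = sin φ).
The central angle between the endpoints is δ = arccos(p₁·p₂) ≈ 1.055 rad (60.5°). The total great-circle distance is δ·R ≈ 1.055 × 6371 ≈ 6723 km, so the target fraction is f = 4000/6723 ≈ 0.595.
Interpolate at f ≈ 0.595 with slerp weights a = sin((1−f)δ)/sin δ ≈ 0.476, b = sin(fδ)/sin δ ≈ 0.675.
p = a·p₁ + b·p₂ ≈ (0.528, -0.387, 0.756); φ = arcsin(p_z) ≈ 49.09°, λ = atan2(p_y, p_x) ≈ -36.27°.

≈ 49.1°N, 36.3°W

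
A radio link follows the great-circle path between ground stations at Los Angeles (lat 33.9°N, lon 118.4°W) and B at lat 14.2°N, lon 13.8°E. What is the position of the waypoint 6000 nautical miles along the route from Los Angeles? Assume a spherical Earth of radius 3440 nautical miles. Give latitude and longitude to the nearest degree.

From cos δ = sin φ₁ sin φ₂ + cos φ₁ cos φ₂ cos Δλ, the central angle is δ ≈ 1.986 rad (113.8°). The total great-circle distance is δ·R ≈ 1.986 × 3440 ≈ 6833 nmi, so the target fraction is f = 6000/6833 ≈ 0.878.
Interpolate at f ≈ 0.878 with slerp weights a = sin((1−f)δ)/sin δ ≈ 0.262, b = sin(fδ)/sin δ ≈ 1.077.
p = a·p₁ + b·p₂ ≈ (0.910, 0.058, 0.410); φ = arcsin(p_z) ≈ 24.22°, λ = atan2(p_y, p_x) ≈ 3.62°.

≈ lat 24°N, lon 4°E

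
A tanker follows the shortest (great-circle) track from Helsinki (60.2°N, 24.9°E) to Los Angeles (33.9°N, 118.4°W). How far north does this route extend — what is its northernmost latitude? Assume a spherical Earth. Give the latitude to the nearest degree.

The great circle lies in the plane with unit normal n̂ = (p₁ × p₂)/|p₁ × p₂|.
Here n̂_z ≈ -0.249; the vertex latitude is φ_max = arccos|n̂_z| ≈ 75.6°.

≈ 76°N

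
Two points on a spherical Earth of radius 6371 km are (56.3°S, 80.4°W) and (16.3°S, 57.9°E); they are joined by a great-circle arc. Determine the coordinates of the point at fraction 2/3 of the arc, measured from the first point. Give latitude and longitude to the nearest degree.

The haversine formula gives a central angle δ ≈ 1.736 rad (99.4°) between the endpoints.
Interpolate at f = 2/3 with slerp weights a = sin((1−f)δ)/sin δ ≈ 0.554, b = sin(fδ)/sin δ ≈ 0.928.
p = a·p₁ + b·p₂ ≈ (0.525, 0.451, -0.722); φ = arcsin(p_z) ≈ -46.19°, λ = atan2(p_y, p_x) ≈ 40.71°.

≈ (46°S, 41°E)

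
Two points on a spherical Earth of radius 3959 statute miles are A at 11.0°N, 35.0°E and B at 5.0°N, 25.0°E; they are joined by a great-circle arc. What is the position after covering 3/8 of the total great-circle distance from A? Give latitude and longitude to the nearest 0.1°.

≈ 8.8°N, 31.2°E

Write both endpoints as unit vectors p₁, p₂ with components (cos φ cos λ, cos φ sin λ, sin φ).
The central angle between the endpoints is δ = arccos(p₁·p₂) ≈ 0.202 rad (11.6°).
Interpolate at f = 3/8 with slerp weights a = sin((1−f)δ)/sin δ ≈ 0.628, b = sin(fδ)/sin δ ≈ 0.377.
p = a·p₁ + b·p₂ ≈ (0.845, 0.512, 0.153); φ = arcsin(p_z) ≈ 8.78°, λ = atan2(p_y, p_x) ≈ 31.21°.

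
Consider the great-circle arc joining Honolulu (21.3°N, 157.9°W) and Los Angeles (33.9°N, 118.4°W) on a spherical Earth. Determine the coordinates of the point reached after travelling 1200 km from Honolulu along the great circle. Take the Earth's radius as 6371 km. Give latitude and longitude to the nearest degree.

≈ (26°N, 147°W)

Write both endpoints as unit vectors p₁, p₂ with components (cos φ cos λ, cos φ sin λ, sin φ).
The central angle between the endpoints is δ = arccos(p₁·p₂) ≈ 0.645 rad (36.9°). The total great-circle distance is δ·R ≈ 0.645 × 6371 ≈ 4107 km, so the target fraction is f = 1200/4107 ≈ 0.292.
Interpolate at f ≈ 0.292 with slerp weights a = sin((1−f)δ)/sin δ ≈ 0.733, b = sin(fδ)/sin δ ≈ 0.312.
p = a·p₁ + b·p₂ ≈ (-0.756, -0.485, 0.440); φ = arcsin(p_z) ≈ 26.11°, λ = atan2(p_y, p_x) ≈ -147.34°.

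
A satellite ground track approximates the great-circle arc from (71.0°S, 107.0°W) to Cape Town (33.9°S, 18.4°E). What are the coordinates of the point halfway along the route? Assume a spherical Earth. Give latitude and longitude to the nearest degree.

≈ (65°S, 4°W)

Convert each endpoint to a unit vector on the sphere (x = cos φ cos λ, y = cos φ sin λ, z = sin φ).
The central angle between the endpoints is δ = arccos(p₁·p₂) ≈ 1.191 rad (68.2°).
Interpolate at f = 1/2 with slerp weights a = sin((1−f)δ)/sin δ ≈ 0.604, b = sin(fδ)/sin δ ≈ 0.604.
p = a·p₁ + b·p₂ ≈ (0.418, -0.030, -0.908); φ = arcsin(p_z) ≈ -65.21°, λ = atan2(p_y, p_x) ≈ -4.08°.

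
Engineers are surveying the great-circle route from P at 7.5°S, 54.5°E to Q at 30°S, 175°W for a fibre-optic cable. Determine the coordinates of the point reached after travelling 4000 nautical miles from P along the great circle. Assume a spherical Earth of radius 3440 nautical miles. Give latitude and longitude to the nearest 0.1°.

≈ 40.3°S, 120.1°E

Write both endpoints as unit vectors p₁, p₂ with components (cos φ cos λ, cos φ sin λ, sin φ).
The central angle between the endpoints is δ = arccos(p₁·p₂) ≈ 2.086 rad (119.5°). The total great-circle distance is δ·R ≈ 2.086 × 3440 ≈ 7174 nmi, so the target fraction is f = 4000/7174 ≈ 0.558.
Interpolate at f ≈ 0.558 with slerp weights a = sin((1−f)δ)/sin δ ≈ 0.916, b = sin(fδ)/sin δ ≈ 1.055.
p = a·p₁ + b·p₂ ≈ (-0.382, 0.660, -0.647); φ = arcsin(p_z) ≈ -40.31°, λ = atan2(p_y, p_x) ≈ 120.10°.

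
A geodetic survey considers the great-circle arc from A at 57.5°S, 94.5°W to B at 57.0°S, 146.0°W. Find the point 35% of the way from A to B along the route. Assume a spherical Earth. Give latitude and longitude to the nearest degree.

Write both endpoints as unit vectors p₁, p₂ with components (cos φ cos λ, cos φ sin λ, sin φ).
The central angle between the endpoints is δ = arccos(p₁·p₂) ≈ 0.475 rad (27.2°).
Interpolate at f = 0.35 with slerp weights a = sin((1−f)δ)/sin δ ≈ 0.664, b = sin(fδ)/sin δ ≈ 0.362.
p = a·p₁ + b·p₂ ≈ (-0.191, -0.466, -0.864); φ = arcsin(p_z) ≈ -59.75°, λ = atan2(p_y, p_x) ≈ -112.32°.

≈ 60°S, 112°W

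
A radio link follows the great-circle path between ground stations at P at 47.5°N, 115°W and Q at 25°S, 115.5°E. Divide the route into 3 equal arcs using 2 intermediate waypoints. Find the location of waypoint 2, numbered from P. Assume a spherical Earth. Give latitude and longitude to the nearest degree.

≈ 8°N, 147°E

Write both endpoints as unit vectors p₁, p₂ with components (cos φ cos λ, cos φ sin λ, sin φ).
The central angle between the endpoints is δ = arccos(p₁·p₂) ≈ 2.348 rad (134.5°).
Interpolate at f = 2/3 with slerp weights a = sin((1−f)δ)/sin δ ≈ 0.989, b = sin(fδ)/sin δ ≈ 1.402.
p = a·p₁ + b·p₂ ≈ (-0.829, 0.542, 0.136); φ = arcsin(p_z) ≈ 7.84°, λ = atan2(p_y, p_x) ≈ 146.85°.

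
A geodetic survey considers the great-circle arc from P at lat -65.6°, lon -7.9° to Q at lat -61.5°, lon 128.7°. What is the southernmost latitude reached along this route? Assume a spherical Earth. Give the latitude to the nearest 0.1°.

The great circle lies in the plane with unit normal n̂ = (p₁ × p₂)/|p₁ × p₂|.
Here n̂_z ≈ +0.180; the vertex latitude is φ_max = arccos|n̂_z| ≈ 79.6°.
Check via Clairaut: cos φ_max = |cos φ₁| · sin C = cos(65.6°)·sin(154.2°) ≈ 0.180, again giving ≈ 79.6°.

≈ -79.6°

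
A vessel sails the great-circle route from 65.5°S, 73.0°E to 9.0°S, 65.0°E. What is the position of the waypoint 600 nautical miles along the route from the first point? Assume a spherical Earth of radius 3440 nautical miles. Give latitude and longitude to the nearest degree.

From cos δ = sin φ₁ sin φ₂ + cos φ₁ cos φ₂ cos Δλ, the central angle is δ ≈ 0.991 rad (56.8°). The total great-circle distance is δ·R ≈ 0.991 × 3440 ≈ 3409 nmi, so the target fraction is f = 600/3409 ≈ 0.176.
Interpolate at f ≈ 0.176 with slerp weights a = sin((1−f)δ)/sin δ ≈ 0.871, b = sin(fδ)/sin δ ≈ 0.207.
p = a·p₁ + b·p₂ ≈ (0.192, 0.531, -0.825); φ = arcsin(p_z) ≈ -55.61°, λ = atan2(p_y, p_x) ≈ 70.11°.

≈ 56°S, 70°E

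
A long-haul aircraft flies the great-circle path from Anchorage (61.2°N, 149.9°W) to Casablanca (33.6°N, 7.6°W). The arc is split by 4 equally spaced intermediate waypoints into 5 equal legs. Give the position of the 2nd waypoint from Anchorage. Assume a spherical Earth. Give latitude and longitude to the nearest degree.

≈ 74°N, 62°W

From cos δ = sin φ₁ sin φ₂ + cos φ₁ cos φ₂ cos Δλ, the central angle is δ ≈ 1.403 rad (80.4°).
Interpolate at f = 2/5 with slerp weights a = sin((1−f)δ)/sin δ ≈ 0.756, b = sin(fδ)/sin δ ≈ 0.540.
p = a·p₁ + b·p₂ ≈ (0.130, -0.242, 0.961); φ = arcsin(p_z) ≈ 74.04°, λ = atan2(p_y, p_x) ≈ -61.72°.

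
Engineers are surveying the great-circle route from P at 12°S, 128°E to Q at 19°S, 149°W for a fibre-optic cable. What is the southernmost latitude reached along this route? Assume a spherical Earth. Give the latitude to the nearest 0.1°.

The great circle lies in the plane with unit normal n̂ = (p₁ × p₂)/|p₁ × p₂|.
Here n̂_z ≈ +0.933; the vertex latitude is φ_max = arccos|n̂_z| ≈ 21.0°.
Check via Clairaut: cos φ_max = |cos φ₁| · sin C = cos(12.0°)·sin(107.4°) ≈ 0.933, again giving ≈ 21.0°.

≈ 21.0°S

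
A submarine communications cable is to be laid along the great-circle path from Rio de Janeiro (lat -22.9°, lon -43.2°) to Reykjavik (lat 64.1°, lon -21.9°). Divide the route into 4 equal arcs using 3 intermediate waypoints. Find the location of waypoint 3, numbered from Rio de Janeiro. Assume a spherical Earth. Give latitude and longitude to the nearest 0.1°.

≈ lat 42.7°, lon -31.8°

The haversine formula gives a central angle δ ≈ 1.546 rad (88.6°) between the endpoints.
Interpolate at f = 3/4 with slerp weights a = sin((1−f)δ)/sin δ ≈ 0.377, b = sin(fδ)/sin δ ≈ 0.917.
p = a·p₁ + b·p₂ ≈ (0.625, -0.387, 0.678); φ = arcsin(p_z) ≈ 42.69°, λ = atan2(p_y, p_x) ≈ -31.78°.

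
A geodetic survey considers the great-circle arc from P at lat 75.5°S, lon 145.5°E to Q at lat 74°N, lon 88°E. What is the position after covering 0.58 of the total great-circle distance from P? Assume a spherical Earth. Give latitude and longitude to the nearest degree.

Convert each endpoint to a unit vector on the sphere (x = cos φ cos λ, y = cos φ sin λ, z = sin φ).
The central angle between the endpoints is δ = arccos(p₁·p₂) ≈ 2.676 rad (153.3°).
Interpolate at f = 0.58 with slerp weights a = sin((1−f)δ)/sin δ ≈ 2.009, b = sin(fδ)/sin δ ≈ 2.227.
p = a·p₁ + b·p₂ ≈ (-0.393, 0.898, 0.196); φ = arcsin(p_z) ≈ 11.31°, λ = atan2(p_y, p_x) ≈ 113.63°.

≈ lat 11°N, lon 114°E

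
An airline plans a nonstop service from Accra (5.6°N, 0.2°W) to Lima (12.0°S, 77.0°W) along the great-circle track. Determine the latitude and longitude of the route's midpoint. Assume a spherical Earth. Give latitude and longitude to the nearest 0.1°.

≈ (4.1°S, 38.2°W)

From cos δ = sin φ₁ sin φ₂ + cos φ₁ cos φ₂ cos Δλ, the central angle is δ ≈ 1.367 rad (78.3°).
Interpolate at f = 1/2 with slerp weights a = sin((1−f)δ)/sin δ ≈ 0.645, b = sin(fδ)/sin δ ≈ 0.645.
p = a·p₁ + b·p₂ ≈ (0.784, -0.617, -0.071); φ = arcsin(p_z) ≈ -4.08°, λ = atan2(p_y, p_x) ≈ -38.21°.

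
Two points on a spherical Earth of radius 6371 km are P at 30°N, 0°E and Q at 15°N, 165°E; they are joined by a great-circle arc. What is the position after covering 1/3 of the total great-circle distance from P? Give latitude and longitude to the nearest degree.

≈ 68°N, 39°E

Write both endpoints as unit vectors p₁, p₂ with components (cos φ cos λ, cos φ sin λ, sin φ).
The central angle between the endpoints is δ = arccos(p₁·p₂) ≈ 2.317 rad (132.7°).
Interpolate at f = 1/3 with slerp weights a = sin((1−f)δ)/sin δ ≈ 1.361, b = sin(fδ)/sin δ ≈ 0.950.
p = a·p₁ + b·p₂ ≈ (0.292, 0.237, 0.926); φ = arcsin(p_z) ≈ 67.87°, λ = atan2(p_y, p_x) ≈ 39.09°.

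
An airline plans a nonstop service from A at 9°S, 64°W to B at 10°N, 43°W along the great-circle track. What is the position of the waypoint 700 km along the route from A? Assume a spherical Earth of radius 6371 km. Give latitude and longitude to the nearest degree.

Write both endpoints as unit vectors p₁, p₂ with components (cos φ cos λ, cos φ sin λ, sin φ).
The central angle between the endpoints is δ = arccos(p₁·p₂) ≈ 0.493 rad (28.2°). The total great-circle distance is δ·R ≈ 0.493 × 6371 ≈ 3141 km, so the target fraction is f = 700/3141 ≈ 0.223.
Interpolate at f ≈ 0.223 with slerp weights a = sin((1−f)δ)/sin δ ≈ 0.790, b = sin(fδ)/sin δ ≈ 0.232.
p = a·p₁ + b·p₂ ≈ (0.509, -0.857, -0.083); φ = arcsin(p_z) ≈ -4.78°, λ = atan2(p_y, p_x) ≈ -59.29°.

≈ 5°S, 59°W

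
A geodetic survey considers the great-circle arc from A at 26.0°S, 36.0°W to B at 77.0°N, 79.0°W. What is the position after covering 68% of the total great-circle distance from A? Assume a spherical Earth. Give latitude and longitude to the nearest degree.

≈ 45°N, 48°W

From cos δ = sin φ₁ sin φ₂ + cos φ₁ cos φ₂ cos Δλ, the central angle is δ ≈ 1.854 rad (106.2°).
Interpolate at f = 0.68 with slerp weights a = sin((1−f)δ)/sin δ ≈ 0.582, b = sin(fδ)/sin δ ≈ 0.992.
p = a·p₁ + b·p₂ ≈ (0.466, -0.527, 0.711); φ = arcsin(p_z) ≈ 45.32°, λ = atan2(p_y, p_x) ≈ -48.50°.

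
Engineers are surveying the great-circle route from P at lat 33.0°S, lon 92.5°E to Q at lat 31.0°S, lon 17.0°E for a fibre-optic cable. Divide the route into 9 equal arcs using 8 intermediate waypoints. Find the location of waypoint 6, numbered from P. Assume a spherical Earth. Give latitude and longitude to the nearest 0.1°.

≈ lat 37.2°S, lon 41.1°E

Write both endpoints as unit vectors p₁, p₂ with components (cos φ cos λ, cos φ sin λ, sin φ).
The central angle between the endpoints is δ = arccos(p₁·p₂) ≈ 1.092 rad (62.6°).
Interpolate at f = 6/9 with slerp weights a = sin((1−f)δ)/sin δ ≈ 0.401, b = sin(fδ)/sin δ ≈ 0.750.
p = a·p₁ + b·p₂ ≈ (0.600, 0.524, -0.605); φ = arcsin(p_z) ≈ -37.20°, λ = atan2(p_y, p_x) ≈ 41.14°.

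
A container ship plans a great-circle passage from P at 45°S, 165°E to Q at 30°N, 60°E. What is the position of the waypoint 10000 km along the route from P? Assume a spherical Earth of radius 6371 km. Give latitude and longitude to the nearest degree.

Write both endpoints as unit vectors p₁, p₂ with components (cos φ cos λ, cos φ sin λ, sin φ).
The central angle between the endpoints is δ = arccos(p₁·p₂) ≈ 2.108 rad (120.8°). The total great-circle distance is δ·R ≈ 2.108 × 6371 ≈ 13432 km, so the target fraction is f = 10000/13432 ≈ 0.744.
Interpolate at f ≈ 0.744 with slerp weights a = sin((1−f)δ)/sin δ ≈ 0.597, b = sin(fδ)/sin δ ≈ 1.164.
p = a·p₁ + b·p₂ ≈ (0.096, 0.982, 0.160); φ = arcsin(p_z) ≈ 9.19°, λ = atan2(p_y, p_x) ≈ 84.41°.

≈ 9°N, 84°E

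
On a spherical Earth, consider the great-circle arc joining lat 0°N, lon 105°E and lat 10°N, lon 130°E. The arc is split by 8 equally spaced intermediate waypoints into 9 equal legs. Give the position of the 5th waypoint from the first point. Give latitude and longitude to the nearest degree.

≈ lat 6°N, lon 119°E

Write both endpoints as unit vectors p₁, p₂ with components (cos φ cos λ, cos φ sin λ, sin φ).
The central angle between the endpoints is δ = arccos(p₁·p₂) ≈ 0.468 rad (26.8°).
Interpolate at f = 5/9 with slerp weights a = sin((1−f)δ)/sin δ ≈ 0.458, b = sin(fδ)/sin δ ≈ 0.570.
p = a·p₁ + b·p₂ ≈ (-0.479, 0.872, 0.099); φ = arcsin(p_z) ≈ 5.68°, λ = atan2(p_y, p_x) ≈ 118.79°.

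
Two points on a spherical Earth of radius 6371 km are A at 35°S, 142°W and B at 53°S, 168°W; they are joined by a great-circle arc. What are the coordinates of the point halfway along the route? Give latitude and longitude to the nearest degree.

The haversine formula gives a central angle δ ≈ 0.448 rad (25.7°) between the endpoints.
Interpolate at f = 1/2 with slerp weights a = sin((1−f)δ)/sin δ ≈ 0.513, b = sin(fδ)/sin δ ≈ 0.513.
p = a·p₁ + b·p₂ ≈ (-0.633, -0.323, -0.704); φ = arcsin(p_z) ≈ -44.73°, λ = atan2(p_y, p_x) ≈ -152.98°.

≈ 45°S, 153°W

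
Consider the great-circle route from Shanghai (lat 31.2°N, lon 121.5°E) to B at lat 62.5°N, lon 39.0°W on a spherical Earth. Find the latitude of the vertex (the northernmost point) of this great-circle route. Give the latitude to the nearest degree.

≈ 82°N

The great circle lies in the plane with unit normal n̂ = (p₁ × p₂)/|p₁ × p₂|.
Here n̂_z ≈ -0.132; the vertex latitude is φ_max = arccos|n̂_z| ≈ 82.4°.
Check via Clairaut: cos φ_max = |cos φ₁| · sin C = cos(31.2°)·sin(8.9°) ≈ 0.132, again giving ≈ 82.4°.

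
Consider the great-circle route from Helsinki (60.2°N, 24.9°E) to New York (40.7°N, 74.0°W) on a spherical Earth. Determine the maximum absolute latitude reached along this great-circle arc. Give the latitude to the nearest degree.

The great circle lies in the plane with unit normal n̂ = (p₁ × p₂)/|p₁ × p₂|.
Here n̂_z ≈ -0.432; the vertex latitude is φ_max = arccos|n̂_z| ≈ 64.4°.

≈ 64°N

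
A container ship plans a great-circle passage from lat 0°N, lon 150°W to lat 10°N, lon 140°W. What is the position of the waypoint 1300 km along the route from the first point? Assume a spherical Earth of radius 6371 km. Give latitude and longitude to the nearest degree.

Write both endpoints as unit vectors p₁, p₂ with components (cos φ cos λ, cos φ sin λ, sin φ).
The central angle between the endpoints is δ = arccos(p₁·p₂) ≈ 0.246 rad (14.1°). The total great-circle distance is δ·R ≈ 0.246 × 6371 ≈ 1569 km, so the target fraction is f = 1300/1569 ≈ 0.829.
Interpolate at f ≈ 0.829 with slerp weights a = sin((1−f)δ)/sin δ ≈ 0.173, b = sin(fδ)/sin δ ≈ 0.831.
p = a·p₁ + b·p₂ ≈ (-0.777, -0.613, 0.144); φ = arcsin(p_z) ≈ 8.30°, λ = atan2(p_y, p_x) ≈ -141.74°.

≈ lat 8°N, lon 142°W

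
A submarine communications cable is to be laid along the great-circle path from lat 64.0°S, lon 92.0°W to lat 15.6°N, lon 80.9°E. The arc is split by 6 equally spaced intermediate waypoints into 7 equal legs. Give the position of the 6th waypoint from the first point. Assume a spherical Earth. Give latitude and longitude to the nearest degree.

≈ lat 3°S, lon 80°E

Write both endpoints as unit vectors p₁, p₂ with components (cos φ cos λ, cos φ sin λ, sin φ).
The central angle between the endpoints is δ = arccos(p₁·p₂) ≈ 2.293 rad (131.4°).
Interpolate at f = 6/7 with slerp weights a = sin((1−f)δ)/sin δ ≈ 0.429, b = sin(fδ)/sin δ ≈ 1.230.
p = a·p₁ + b·p₂ ≈ (0.181, 0.982, -0.054); φ = arcsin(p_z) ≈ -3.12°, λ = atan2(p_y, p_x) ≈ 79.57°.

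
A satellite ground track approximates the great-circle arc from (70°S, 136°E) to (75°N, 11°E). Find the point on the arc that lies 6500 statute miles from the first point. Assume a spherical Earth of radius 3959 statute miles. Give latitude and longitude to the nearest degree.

≈ (17°N, 85°E)

The haversine formula gives a central angle δ ≈ 2.852 rad (163.4°) between the endpoints. The total great-circle distance is δ·R ≈ 2.852 × 3959 ≈ 11292 mi, so the target fraction is f = 6500/11292 ≈ 0.576.
Interpolate at f ≈ 0.576 with slerp weights a = sin((1−f)δ)/sin δ ≈ 3.280, b = sin(fδ)/sin δ ≈ 3.497.
p = a·p₁ + b·p₂ ≈ (0.081, 0.952, 0.295); φ = arcsin(p_z) ≈ 17.15°, λ = atan2(p_y, p_x) ≈ 85.12°.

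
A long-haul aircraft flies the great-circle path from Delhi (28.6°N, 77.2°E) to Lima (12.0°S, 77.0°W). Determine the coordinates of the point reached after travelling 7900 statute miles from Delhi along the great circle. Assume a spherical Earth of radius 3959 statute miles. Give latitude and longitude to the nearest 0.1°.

Convert each endpoint to a unit vector on the sphere (x = cos φ cos λ, y = cos φ sin λ, z = sin φ).
The central angle between the endpoints is δ = arccos(p₁·p₂) ≈ 2.632 rad (150.8°). The total great-circle distance is δ·R ≈ 2.632 × 3959 ≈ 10418 mi, so the target fraction is f = 7900/10418 ≈ 0.758.
Interpolate at f ≈ 0.758 with slerp weights a = sin((1−f)δ)/sin δ ≈ 1.217, b = sin(fδ)/sin δ ≈ 1.866.
p = a·p₁ + b·p₂ ≈ (0.647, -0.737, 0.194); φ = arcsin(p_z) ≈ 11.21°, λ = atan2(p_y, p_x) ≈ -48.71°.

≈ (11.2°N, 48.7°W)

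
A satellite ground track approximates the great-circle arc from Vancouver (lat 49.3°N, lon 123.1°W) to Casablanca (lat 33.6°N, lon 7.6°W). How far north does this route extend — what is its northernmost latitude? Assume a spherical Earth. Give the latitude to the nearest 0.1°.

≈ 60.1°N

The great circle lies in the plane with unit normal n̂ = (p₁ × p₂)/|p₁ × p₂|.
Here n̂_z ≈ +0.499; the vertex latitude is φ_max = arccos|n̂_z| ≈ 60.1°.
Check via Clairaut: cos φ_max = |cos φ₁| · sin C = cos(49.3°)·sin(49.9°) ≈ 0.499, again giving ≈ 60.1°.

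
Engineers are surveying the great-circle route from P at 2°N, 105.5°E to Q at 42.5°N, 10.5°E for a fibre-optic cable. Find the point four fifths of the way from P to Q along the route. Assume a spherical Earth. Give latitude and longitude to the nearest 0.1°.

Write both endpoints as unit vectors p₁, p₂ with components (cos φ cos λ, cos φ sin λ, sin φ).
The central angle between the endpoints is δ = arccos(p₁·p₂) ≈ 1.611 rad (92.3°).
Interpolate at f = 4/5 with slerp weights a = sin((1−f)δ)/sin δ ≈ 0.317, b = sin(fδ)/sin δ ≈ 0.961.
p = a·p₁ + b·p₂ ≈ (0.612, 0.434, 0.661); φ = arcsin(p_z) ≈ 41.34°, λ = atan2(p_y, p_x) ≈ 35.36°.

≈ 41.3°N, 35.4°E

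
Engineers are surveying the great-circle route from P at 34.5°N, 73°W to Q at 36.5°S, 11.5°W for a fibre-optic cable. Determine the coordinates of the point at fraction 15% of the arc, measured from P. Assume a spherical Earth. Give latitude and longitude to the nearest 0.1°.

Write both endpoints as unit vectors p₁, p₂ with components (cos φ cos λ, cos φ sin λ, sin φ).
The central angle between the endpoints is δ = arccos(p₁·p₂) ≈ 1.592 rad (91.2°).
Interpolate at f = 0.15 with slerp weights a = sin((1−f)δ)/sin δ ≈ 0.977, b = sin(fδ)/sin δ ≈ 0.237.
p = a·p₁ + b·p₂ ≈ (0.422, -0.808, 0.412); φ = arcsin(p_z) ≈ 24.36°, λ = atan2(p_y, p_x) ≈ -62.43°.

≈ 24.4°N, 62.4°W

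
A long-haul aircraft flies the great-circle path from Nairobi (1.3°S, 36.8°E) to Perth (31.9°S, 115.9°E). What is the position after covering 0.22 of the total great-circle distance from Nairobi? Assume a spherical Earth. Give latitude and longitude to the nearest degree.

≈ 11°S, 52°E

The haversine formula gives a central angle δ ≈ 1.397 rad (80.1°) between the endpoints.
Interpolate at f = 0.22 with slerp weights a = sin((1−f)δ)/sin δ ≈ 0.900, b = sin(fδ)/sin δ ≈ 0.307.
p = a·p₁ + b·p₂ ≈ (0.607, 0.774, -0.183); φ = arcsin(p_z) ≈ -10.53°, λ = atan2(p_y, p_x) ≈ 51.90°.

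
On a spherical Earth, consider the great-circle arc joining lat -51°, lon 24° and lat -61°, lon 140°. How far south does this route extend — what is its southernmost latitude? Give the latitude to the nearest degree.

The great circle lies in the plane with unit normal n̂ = (p₁ × p₂)/|p₁ × p₂|.
Here n̂_z ≈ +0.327; the vertex latitude is φ_max = arccos|n̂_z| ≈ 70.9°.
Check via Clairaut: cos φ_max = |cos φ₁| · sin C = cos(51.0°)·sin(148.7°) ≈ 0.327, again giving ≈ 70.9°.

≈ -71°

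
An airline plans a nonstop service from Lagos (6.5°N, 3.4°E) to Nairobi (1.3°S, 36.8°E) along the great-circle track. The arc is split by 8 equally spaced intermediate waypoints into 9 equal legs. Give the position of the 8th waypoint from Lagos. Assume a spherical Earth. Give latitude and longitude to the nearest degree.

≈ 0°N, 33°E

From cos δ = sin φ₁ sin φ₂ + cos φ₁ cos φ₂ cos Δλ, the central angle is δ ≈ 0.598 rad (34.2°).
Interpolate at f = 8/9 with slerp weights a = sin((1−f)δ)/sin δ ≈ 0.118, b = sin(fδ)/sin δ ≈ 0.900.
p = a·p₁ + b·p₂ ≈ (0.838, 0.546, -0.007); φ = arcsin(p_z) ≈ -0.41°, λ = atan2(p_y, p_x) ≈ 33.10°.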